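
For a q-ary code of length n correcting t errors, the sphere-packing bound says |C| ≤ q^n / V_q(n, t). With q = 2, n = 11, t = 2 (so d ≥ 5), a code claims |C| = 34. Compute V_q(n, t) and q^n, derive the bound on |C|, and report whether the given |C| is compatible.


V_q(n, t) = 67, q^n = 2048, Hamming bound = 30, |C| = 34 > bound (violated).

Step 1: Compute V_q(n, t) = Σ_{j=0}^2 C(n, j) (q−1)^j.
  j = 0: C(11,0)·(1)^0 = 1·1 = 1.
  j = 1: C(11,1)·(1)^1 = 11·1 = 11.
  j = 2: C(11,2)·(1)^2 = 55·1 = 55.
  V_q(n, t) = 1 + 11 + 55 = 67.
Step 2: q^n = 2^11 = 2048.
Step 3: Hamming bound ⌊q^n / V_q(n,t)⌋ = ⌊2048/67⌋ = 30.
Step 4: Compare |C| = 34 to 30: violated.
The claimed |C| lies above the Hamming bound, so no 2-ary code of length 11 with d ≥ 5 can have 34 codewords.


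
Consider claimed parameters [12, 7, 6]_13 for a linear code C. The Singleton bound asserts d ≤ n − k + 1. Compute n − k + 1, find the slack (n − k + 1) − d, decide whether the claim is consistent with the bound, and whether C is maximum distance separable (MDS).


Singleton RHS = n − k + 1 = 6, slack = 0, bound satisfied, MDS.

Singleton bound: d ≤ n − k + 1.
Here n = 12, k = 7, so n − k + 1 = 6.
Given d = 6, check d ≤ 6: YES.
Slack = (n − k + 1) − d = 0.
The code is MDS (slack = 0).
Description: the claimed parameters are [12, 7, 6]_13; such a code would be MDS (meets Singleton bound).


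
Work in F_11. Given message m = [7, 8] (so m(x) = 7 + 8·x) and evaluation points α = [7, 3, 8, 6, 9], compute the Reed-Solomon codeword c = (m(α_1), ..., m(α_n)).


c = [8, 9, 5, 0, 2]

Message polynomial: m(x) = 7 + 8·x (mod 11).
For each evaluation point α_i, compute m(α_i) mod 11:
  α_1 = 7: Horner steps 8 → 8, so m(7) = 8.
  α_2 = 3: Horner steps 8 → 9, so m(3) = 9.
  α_3 = 8: Horner steps 8 → 5, so m(8) = 5.
  α_4 = 6: Horner steps 8 → 0, so m(6) = 0.
  α_5 = 9: Horner steps 8 → 2, so m(9) = 2.
Codeword c = [8, 9, 5, 0, 2] ∈ F_11^5.


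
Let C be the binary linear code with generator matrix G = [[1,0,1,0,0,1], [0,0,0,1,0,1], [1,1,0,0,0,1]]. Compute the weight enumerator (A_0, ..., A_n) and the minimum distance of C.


Weight distribution: A_0 = 1, A_2 = 2, A_3 = 4, A_4 = 1. Minimum distance d = 2.

Enumerate all 2^3 = 8 messages m ∈ F_2^3.
For each, compute codeword c = mG in F_2^6, then tally its weight.
  m = 000 → c = 000000, weight = 0.
  m = 100 → c = 101001, weight = 3.
  m = 010 → c = 000101, weight = 2.
  m = 110 → c = 101100, weight = 3.
  m = 001 → c = 110001, weight = 3.
  m = 101 → c = 011000, weight = 2.
  m = 011 → c = 110100, weight = 3.
  m = 111 → c = 011101, weight = 4.
Tally weights:
  weight 0: 1 codewords.
  weight 2: 2 codewords.
  weight 3: 4 codewords.
  weight 4: 1 codewords.
Minimum distance d = smallest w > 0 with A_w > 0 = 2.
Sanity: Σ A_w = 8 = 2^3 = 8 ✓.


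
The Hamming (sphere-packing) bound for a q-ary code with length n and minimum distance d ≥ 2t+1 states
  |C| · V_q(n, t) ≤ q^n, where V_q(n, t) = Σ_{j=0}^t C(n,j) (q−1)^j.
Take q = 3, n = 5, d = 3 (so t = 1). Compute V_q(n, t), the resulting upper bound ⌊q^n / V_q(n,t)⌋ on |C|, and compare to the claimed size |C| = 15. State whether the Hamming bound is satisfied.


V_q(n, t) = 11, q^n = 243, Hamming bound = 22, |C| = 15 ≤ bound (satisfied).

Step 1: Compute V_q(n, t) = Σ_{j=0}^1 C(n, j) (q−1)^j.
  j = 0: C(5,0)·(2)^0 = 1·1 = 1.
  j = 1: C(5,1)·(2)^1 = 5·2 = 10.
  V_q(n, t) = 1 + 10 = 11.
Step 2: q^n = 3^5 = 243.
Step 3: Hamming bound ⌊q^n / V_q(n,t)⌋ = ⌊243/11⌋ = 22.
Step 4: Compare |C| = 15 to 22: satisfied.
The claimed |C| lies below the Hamming bound.


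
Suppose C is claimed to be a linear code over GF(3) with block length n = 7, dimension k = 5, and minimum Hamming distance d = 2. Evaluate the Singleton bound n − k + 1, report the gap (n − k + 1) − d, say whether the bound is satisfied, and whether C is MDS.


Singleton RHS = n − k + 1 = 3, slack = 1, bound satisfied, not MDS.

Singleton bound: d ≤ n − k + 1.
Here n = 7, k = 5, so n − k + 1 = 3.
Given d = 2, check d ≤ 3: YES.
Slack = (n − k + 1) − d = 1.
The code is NOT MDS (slack = 1 > 0).
Description: the claimed parameters are [7, 5, 2]_3; such a code would be non-MDS.


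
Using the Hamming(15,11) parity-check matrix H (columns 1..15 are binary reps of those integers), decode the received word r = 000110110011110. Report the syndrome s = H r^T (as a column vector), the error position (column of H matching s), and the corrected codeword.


s = (1, 0, 1, 0)^T, error position = 10, corrected codeword c = 000110110111110

Compute s = H r^T mod 2 one row at a time:
  s_1 = 1 + 0 + 0 + 1 + 1 + 1 + 1 + 0 = 5 ≡ 1 (mod 2).
  s_2 = 1 + 1 + 0 + 1 + 1 + 1 + 1 + 0 = 6 ≡ 0 (mod 2).
  s_3 = 0 + 0 + 0 + 1 + 0 + 1 + 1 + 0 = 3 ≡ 1 (mod 2).
  s_4 = 0 + 0 + 1 + 1 + 0 + 1 + 1 + 0 = 4 ≡ 0 (mod 2).
s = (1, 0, 1, 0)^T — this equals column 10 of H (binary 1010), so error is at position 10.
Correct: flip bit 10 of r = 000110110011110 to get c = 000110110111110.


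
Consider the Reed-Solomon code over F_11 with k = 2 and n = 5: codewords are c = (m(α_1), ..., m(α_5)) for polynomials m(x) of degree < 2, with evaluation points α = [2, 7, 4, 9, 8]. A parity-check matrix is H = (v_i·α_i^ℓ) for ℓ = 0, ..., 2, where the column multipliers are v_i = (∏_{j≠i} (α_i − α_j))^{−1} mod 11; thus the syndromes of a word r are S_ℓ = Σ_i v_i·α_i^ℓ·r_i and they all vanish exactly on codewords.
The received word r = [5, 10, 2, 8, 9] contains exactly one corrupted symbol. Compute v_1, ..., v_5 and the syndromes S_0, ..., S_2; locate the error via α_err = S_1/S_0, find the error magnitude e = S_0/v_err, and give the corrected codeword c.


S = (6, 1, 2), error at position 1, error magnitude e = 1, c = [4, 10, 2, 8, 9].

Step 1: column multipliers v_i = (∏_{j≠i}(α_i − α_j))^{−1} mod 11.
  i = 1 (α = 2): (2−7)(2−4)(2−9)(2−8) = (−5)·(−2)·(−7)·(−6) = 420 ≡ 2, so v_1 = 2^{−1} = 6 (mod 11).
  i = 2 (α = 7): (7−2)(7−4)(7−9)(7−8) = 5·3·(−2)·(−1) = 30 ≡ 8, so v_2 = 8^{−1} = 7 (mod 11).
  i = 3 (α = 4): (4−2)(4−7)(4−9)(4−8) = 2·(−3)·(−5)·(−4) = −120 ≡ 1, so v_3 = 1^{−1} = 1 (mod 11).
  i = 4 (α = 9): (9−2)(9−7)(9−4)(9−8) = 7·2·5·1 = 70 ≡ 4, so v_4 = 4^{−1} = 3 (mod 11).
  i = 5 (α = 8): (8−2)(8−7)(8−4)(8−9) = 6·1·4·(−1) = −24 ≡ 9, so v_5 = 9^{−1} = 5 (mod 11).
  v = [6, 7, 1, 3, 5].
Step 2: syndromes of r = [5, 10, 2, 8, 9] (all sums mod 11).
  S_0 = Σ v_i r_i = 6·5 + 7·10 + 1·2 + 3·8 + 5·9 = 171 ≡ 6.
  S_1 = Σ v_i α_i r_i = 6·2·5 + 7·7·10 + 1·4·2 + 3·9·8 + 5·8·9 = 1134 ≡ 1.
  α_i^2 mod 11 = [4, 5, 5, 4, 9].
  S_2 = Σ v_i α_i^2 r_i = 6·4·5 + 7·5·10 + 1·5·2 + 3·4·8 + 5·9·9 = 981 ≡ 2.
  S = (6, 1, 2) ≠ 0, so r is not a codeword (an error is present).
Step 3: locate the error. For a single error e at position i, S_ℓ = v_i·e·α_i^ℓ, so α_err = S_1/S_0.
  S_0^{−1} = 6^{−1} = 2 (mod 11), so α_err = 1·2 = 2 ≡ 2 = α_1. Error position i = 1.
  Consistency check: S_2/S_1 = 2·1 = 2 ≡ 2 = α_err ✓ (single-error assumption holds).
Step 4: error magnitude e = S_0/v_1 = S_0·∏_{j≠1}(α_1 − α_j) = 6·2 = 12 ≡ 1 (mod 11).
Step 5: correct position 1: c_1 = r_1 − e = 5 − 1 ≡ 4 (mod 11). Hence c = [4, 10, 2, 8, 9].
  Check: interpolating c through the α_i gives m(x) = 6 + 10·x (degree < 2) with m(α_i) = c_i for every i, so c is indeed a codeword.


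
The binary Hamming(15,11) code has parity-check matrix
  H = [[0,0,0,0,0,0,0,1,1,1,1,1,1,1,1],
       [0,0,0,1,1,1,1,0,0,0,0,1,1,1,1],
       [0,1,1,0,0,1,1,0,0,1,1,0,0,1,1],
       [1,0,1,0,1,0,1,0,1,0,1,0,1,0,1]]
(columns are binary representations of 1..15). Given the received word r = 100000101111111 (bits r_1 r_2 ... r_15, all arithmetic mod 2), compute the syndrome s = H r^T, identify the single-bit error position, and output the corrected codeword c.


s = (1, 1, 1, 0)^T, error position = 14, corrected codeword c = 100000101111101

Compute s = H r^T mod 2 one row at a time:
  s_1 = 0 + 1 + 1 + 1 + 1 + 1 + 1 + 1 = 7 ≡ 1 (mod 2).
  s_2 = 0 + 0 + 0 + 1 + 1 + 1 + 1 + 1 = 5 ≡ 1 (mod 2).
  s_3 = 0 + 0 + 0 + 1 + 1 + 1 + 1 + 1 = 5 ≡ 1 (mod 2).
  s_4 = 1 + 0 + 0 + 1 + 1 + 1 + 1 + 1 = 6 ≡ 0 (mod 2).
s = (1, 1, 1, 0)^T — this equals column 14 of H (binary 1110), so error is at position 14.
Correct: flip bit 14 of r = 100000101111111 to get c = 100000101111101.


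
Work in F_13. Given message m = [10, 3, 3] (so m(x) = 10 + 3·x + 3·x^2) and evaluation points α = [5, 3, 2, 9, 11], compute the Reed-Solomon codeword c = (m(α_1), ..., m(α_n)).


c = [9, 7, 2, 7, 3]

Message polynomial: m(x) = 10 + 3·x + 3·x^2 (mod 13).
For each evaluation point α_i, compute m(α_i) mod 13:
  α_1 = 5: Horner steps 3 → 5 → 9, so m(5) = 9.
  α_2 = 3: Horner steps 3 → 12 → 7, so m(3) = 7.
  α_3 = 2: Horner steps 3 → 9 → 2, so m(2) = 2.
  α_4 = 9: Horner steps 3 → 4 → 7, so m(9) = 7.
  α_5 = 11: Horner steps 3 → 10 → 3, so m(11) = 3.
Codeword c = [9, 7, 2, 7, 3] ∈ F_13^5.


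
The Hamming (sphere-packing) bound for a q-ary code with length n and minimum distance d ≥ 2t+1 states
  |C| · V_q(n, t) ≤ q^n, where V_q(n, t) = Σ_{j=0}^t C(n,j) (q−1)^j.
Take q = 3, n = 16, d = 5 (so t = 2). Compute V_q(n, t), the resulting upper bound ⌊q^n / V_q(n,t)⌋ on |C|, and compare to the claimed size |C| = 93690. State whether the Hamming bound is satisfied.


V_q(n, t) = 513, q^n = 43046721, Hamming bound = 83911, |C| = 93690 > bound (violated).

Step 1: Compute V_q(n, t) = Σ_{j=0}^2 C(n, j) (q−1)^j.
  j = 0: C(16,0)·(2)^0 = 1·1 = 1.
  j = 1: C(16,1)·(2)^1 = 16·2 = 32.
  j = 2: C(16,2)·(2)^2 = 120·4 = 480.
  V_q(n, t) = 1 + 32 + 480 = 513.
Step 2: q^n = 3^16 = 43046721.
Step 3: Hamming bound ⌊q^n / V_q(n,t)⌋ = ⌊43046721/513⌋ = 83911.
Step 4: Compare |C| = 93690 to 83911: violated.
The claimed |C| lies above the Hamming bound, so no 3-ary code of length 16 with d ≥ 5 can have 93690 codewords.


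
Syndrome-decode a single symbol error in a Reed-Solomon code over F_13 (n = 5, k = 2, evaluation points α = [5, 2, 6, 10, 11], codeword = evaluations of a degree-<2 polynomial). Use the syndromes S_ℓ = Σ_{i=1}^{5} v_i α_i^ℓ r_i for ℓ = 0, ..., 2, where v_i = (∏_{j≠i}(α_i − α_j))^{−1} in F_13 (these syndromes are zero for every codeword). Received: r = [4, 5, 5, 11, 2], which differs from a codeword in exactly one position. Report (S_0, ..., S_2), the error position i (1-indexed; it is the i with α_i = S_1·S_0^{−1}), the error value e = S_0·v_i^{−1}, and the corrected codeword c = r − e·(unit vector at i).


S = (5, 4, 11), error at position 3, error magnitude e = 10, c = [4, 5, 8, 11, 2].

Step 1: column multipliers v_i = (∏_{j≠i}(α_i − α_j))^{−1} mod 13.
  i = 1 (α = 5): (5−2)(5−6)(5−10)(5−11) = 3·(−1)·(−5)·(−6) = −90 ≡ 1, so v_1 = 1^{−1} = 1 (mod 13).
  i = 2 (α = 2): (2−5)(2−6)(2−10)(2−11) = (−3)·(−4)·(−8)·(−9) = 864 ≡ 6, so v_2 = 6^{−1} = 11 (mod 13).
  i = 3 (α = 6): (6−5)(6−2)(6−10)(6−11) = 1·4·(−4)·(−5) = 80 ≡ 2, so v_3 = 2^{−1} = 7 (mod 13).
  i = 4 (α = 10): (10−5)(10−2)(10−6)(10−11) = 5·8·4·(−1) = −160 ≡ 9, so v_4 = 9^{−1} = 3 (mod 13).
  i = 5 (α = 11): (11−5)(11−2)(11−6)(11−10) = 6·9·5·1 = 270 ≡ 10, so v_5 = 10^{−1} = 4 (mod 13).
  v = [1, 11, 7, 3, 4].
Step 2: syndromes of r = [4, 5, 5, 11, 2] (all sums mod 13).
  S_0 = Σ v_i r_i = 1·4 + 11·5 + 7·5 + 3·11 + 4·2 = 135 ≡ 5.
  S_1 = Σ v_i α_i r_i = 1·5·4 + 11·2·5 + 7·6·5 + 3·10·11 + 4·11·2 = 758 ≡ 4.
  α_i^2 mod 13 = [12, 4, 10, 9, 4].
  S_2 = Σ v_i α_i^2 r_i = 1·12·4 + 11·4·5 + 7·10·5 + 3·9·11 + 4·4·2 = 947 ≡ 11.
  S = (5, 4, 11) ≠ 0, so r is not a codeword (an error is present).
Step 3: locate the error. For a single error e at position i, S_ℓ = v_i·e·α_i^ℓ, so α_err = S_1/S_0.
  S_0^{−1} = 5^{−1} = 8 (mod 13), so α_err = 4·8 = 32 ≡ 6 = α_3. Error position i = 3.
  Consistency check: S_2/S_1 = 11·10 = 110 ≡ 6 = α_err ✓ (single-error assumption holds).
Step 4: error magnitude e = S_0/v_3 = S_0·∏_{j≠3}(α_3 − α_j) = 5·2 = 10 ≡ 10 (mod 13).
Step 5: correct position 3: c_3 = r_3 − e = 5 − 10 ≡ 8 (mod 13). Hence c = [4, 5, 8, 11, 2].
  Check: interpolating c through the α_i gives m(x) = 10 + 4·x (degree < 2) with m(α_i) = c_i for every i, so c is indeed a codeword.


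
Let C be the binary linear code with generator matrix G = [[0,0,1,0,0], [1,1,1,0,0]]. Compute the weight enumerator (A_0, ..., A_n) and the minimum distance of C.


Weight distribution: A_0 = 1, A_1 = 1, A_2 = 1, A_3 = 1. Minimum distance d = 1.

Enumerate all 2^2 = 4 messages m ∈ F_2^2.
For each, compute codeword c = mG in F_2^5, then tally its weight.
  m = 00 → c = 00000, weight = 0.
  m = 10 → c = 00100, weight = 1.
  m = 01 → c = 11100, weight = 3.
  m = 11 → c = 11000, weight = 2.
Tally weights:
  weight 0: 1 codewords.
  weight 1: 1 codewords.
  weight 2: 1 codewords.
  weight 3: 1 codewords.
Minimum distance d = smallest w > 0 with A_w > 0 = 1.
Sanity: Σ A_w = 4 = 2^2 = 4 ✓.


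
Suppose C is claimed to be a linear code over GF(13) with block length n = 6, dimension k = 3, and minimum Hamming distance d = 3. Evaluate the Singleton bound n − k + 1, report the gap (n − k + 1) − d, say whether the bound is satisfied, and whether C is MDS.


Singleton RHS = n − k + 1 = 4, slack = 1, bound satisfied, not MDS.

Singleton bound: d ≤ n − k + 1.
Here n = 6, k = 3, so n − k + 1 = 4.
Given d = 3, check d ≤ 4: YES.
Slack = (n − k + 1) − d = 1.
The code is NOT MDS (slack = 1 > 0).
Description: the claimed parameters are [6, 3, 3]_13; such a code would be non-MDS.


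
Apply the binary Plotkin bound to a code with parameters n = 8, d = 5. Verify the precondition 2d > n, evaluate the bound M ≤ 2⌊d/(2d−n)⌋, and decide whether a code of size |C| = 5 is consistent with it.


Plotkin bound M ≤ 4; given |C| = 5 > bound (violated).

Check applicability: 2d = 10, n = 8.
2d − n = 2 > 0, so Plotkin applies.
Compute d/(2d−n) = 5/2 ≈ 2.5000.
⌊d/(2d−n)⌋ = 2.
Plotkin bound: M ≤ 2·2 = 4.
Given |C| = 5, check: VIOLATED.
This |C| is above the Plotkin bound, so no binary code with n = 8, d = 5 and 5 codewords exists.


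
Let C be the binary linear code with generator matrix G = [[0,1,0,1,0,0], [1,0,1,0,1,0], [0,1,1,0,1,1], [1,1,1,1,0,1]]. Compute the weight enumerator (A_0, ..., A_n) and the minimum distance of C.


Weight distribution: A_0 = 1, A_2 = 4, A_3 = 6, A_4 = 3, A_5 = 2. Minimum distance d = 2.

Enumerate all 2^4 = 16 messages m ∈ F_2^4.
For each, compute codeword c = mG in F_2^6, then tally its weight.
  m = 0000 → c = 000000, weight = 0.
  m = 1000 → c = 010100, weight = 2.
  m = 0100 → c = 101010, weight = 3.
  m = 1100 → c = 111110, weight = 5.
  m = 0010 → c = 011011, weight = 4.
  m = 1010 → c = 001111, weight = 4.
  m = 0110 → c = 110001, weight = 3.
  m = 1110 → c = 100101, weight = 3.
  m = 0001 → c = 111101, weight = 5.
  m = 1001 → c = 101001, weight = 3.
  m = 0101 → c = 010111, weight = 4.
  m = 1101 → c = 000011, weight = 2.
  m = 0011 → c = 100110, weight = 3.
  m = 1011 → c = 110010, weight = 3.
  m = 0111 → c = 001100, weight = 2.
  m = 1111 → c = 011000, weight = 2.
Tally weights:
  weight 0: 1 codewords.
  weight 2: 4 codewords.
  weight 3: 6 codewords.
  weight 4: 3 codewords.
  weight 5: 2 codewords.
Minimum distance d = smallest w > 0 with A_w > 0 = 2.
Sanity: Σ A_w = 16 = 2^4 = 16 ✓.


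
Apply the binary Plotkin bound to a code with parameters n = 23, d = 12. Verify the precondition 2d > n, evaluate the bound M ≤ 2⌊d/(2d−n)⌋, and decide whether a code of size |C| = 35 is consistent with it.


Plotkin bound M ≤ 24; given |C| = 35 > bound (violated).

Check applicability: 2d = 24, n = 23.
2d − n = 1 > 0, so Plotkin applies.
Compute d/(2d−n) = 12/1 ≈ 12.0000.
⌊d/(2d−n)⌋ = 12.
Plotkin bound: M ≤ 2·12 = 24.
Given |C| = 35, check: VIOLATED.
This |C| is above the Plotkin bound, so no binary code with n = 23, d = 12 and 35 codewords exists.


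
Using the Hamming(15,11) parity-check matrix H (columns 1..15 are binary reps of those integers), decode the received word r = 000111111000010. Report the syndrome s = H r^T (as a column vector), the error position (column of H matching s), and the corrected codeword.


s = (1, 1, 1, 1)^T, error position = 15, corrected codeword c = 000111111000011

Compute s = H r^T mod 2 one row at a time:
  s_1 = 1 + 1 + 0 + 0 + 0 + 0 + 1 + 0 = 3 ≡ 1 (mod 2).
  s_2 = 1 + 1 + 1 + 1 + 0 + 0 + 1 + 0 = 5 ≡ 1 (mod 2).
  s_3 = 0 + 0 + 1 + 1 + 0 + 0 + 1 + 0 = 3 ≡ 1 (mod 2).
  s_4 = 0 + 0 + 1 + 1 + 1 + 0 + 0 + 0 = 3 ≡ 1 (mod 2).
s = (1, 1, 1, 1)^T — this equals column 15 of H (binary 1111), so error is at position 15.
Correct: flip bit 15 of r = 000111111000010 to get c = 000111111000011.


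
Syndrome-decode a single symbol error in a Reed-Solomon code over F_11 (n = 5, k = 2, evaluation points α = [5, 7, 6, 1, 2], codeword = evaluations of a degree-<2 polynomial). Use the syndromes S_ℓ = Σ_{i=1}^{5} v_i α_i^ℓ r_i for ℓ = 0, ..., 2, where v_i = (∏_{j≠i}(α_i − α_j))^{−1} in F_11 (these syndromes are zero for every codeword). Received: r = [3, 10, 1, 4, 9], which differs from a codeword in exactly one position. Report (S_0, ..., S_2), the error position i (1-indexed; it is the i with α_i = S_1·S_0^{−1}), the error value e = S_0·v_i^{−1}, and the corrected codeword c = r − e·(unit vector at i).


S = (7, 7, 7), error at position 4, error magnitude e = 4, c = [3, 10, 1, 0, 9].

Step 1: column multipliers v_i = (∏_{j≠i}(α_i − α_j))^{−1} mod 11.
  i = 1 (α = 5): (5−7)(5−6)(5−1)(5−2) = (−2)·(−1)·4·3 = 24 ≡ 2, so v_1 = 2^{−1} = 6 (mod 11).
  i = 2 (α = 7): (7−5)(7−6)(7−1)(7−2) = 2·1·6·5 = 60 ≡ 5, so v_2 = 5^{−1} = 9 (mod 11).
  i = 3 (α = 6): (6−5)(6−7)(6−1)(6−2) = 1·(−1)·5·4 = −20 ≡ 2, so v_3 = 2^{−1} = 6 (mod 11).
  i = 4 (α = 1): (1−5)(1−7)(1−6)(1−2) = (−4)·(−6)·(−5)·(−1) = 120 ≡ 10, so v_4 = 10^{−1} = 10 (mod 11).
  i = 5 (α = 2): (2−5)(2−7)(2−6)(2−1) = (−3)·(−5)·(−4)·1 = −60 ≡ 6, so v_5 = 6^{−1} = 2 (mod 11).
  v = [6, 9, 6, 10, 2].
Step 2: syndromes of r = [3, 10, 1, 4, 9] (all sums mod 11).
  S_0 = Σ v_i r_i = 6·3 + 9·10 + 6·1 + 10·4 + 2·9 = 172 ≡ 7.
  S_1 = Σ v_i α_i r_i = 6·5·3 + 9·7·10 + 6·6·1 + 10·1·4 + 2·2·9 = 832 ≡ 7.
  α_i^2 mod 11 = [3, 5, 3, 1, 4].
  S_2 = Σ v_i α_i^2 r_i = 6·3·3 + 9·5·10 + 6·3·1 + 10·1·4 + 2·4·9 = 634 ≡ 7.
  S = (7, 7, 7) ≠ 0, so r is not a codeword (an error is present).
Step 3: locate the error. For a single error e at position i, S_ℓ = v_i·e·α_i^ℓ, so α_err = S_1/S_0.
  S_0^{−1} = 7^{−1} = 8 (mod 11), so α_err = 7·8 = 56 ≡ 1 = α_4. Error position i = 4.
  Consistency check: S_2/S_1 = 7·8 = 56 ≡ 1 = α_err ✓ (single-error assumption holds).
Step 4: error magnitude e = S_0/v_4 = S_0·∏_{j≠4}(α_4 − α_j) = 7·10 = 70 ≡ 4 (mod 11).
Step 5: correct position 4: c_4 = r_4 − e = 4 − 4 ≡ 0 (mod 11). Hence c = [3, 10, 1, 0, 9].
  Check: interpolating c through the α_i gives m(x) = 2 + 9·x (degree < 2) with m(α_i) = c_i for every i, so c is indeed a codeword.


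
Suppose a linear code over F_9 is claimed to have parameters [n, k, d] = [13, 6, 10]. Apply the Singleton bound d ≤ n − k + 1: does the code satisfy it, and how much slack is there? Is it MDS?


Singleton RHS = n − k + 1 = 8, slack = -2, bound violated (no such code; not MDS).

Singleton bound: d ≤ n − k + 1.
Here n = 13, k = 6, so n − k + 1 = 8.
Given d = 10, check d ≤ 8: NO.
Slack = (n − k + 1) − d = -2.
The slack is negative: d = 10 exceeds n − k + 1 = 8 by 2, so the Singleton bound is violated and no linear [13, 6, 10]_9 code can exist. In particular it is not MDS (MDS requires d = n − k + 1 exactly).
Description: the claimed parameters are [13, 6, 10]_9; such a code would be impossible (violates the Singleton bound).


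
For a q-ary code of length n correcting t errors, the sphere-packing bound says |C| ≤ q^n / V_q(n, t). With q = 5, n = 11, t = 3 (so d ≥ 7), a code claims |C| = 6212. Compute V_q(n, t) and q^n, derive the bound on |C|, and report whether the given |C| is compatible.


V_q(n, t) = 11485, q^n = 48828125, Hamming bound = 4251, |C| = 6212 > bound (violated).

Step 1: Compute V_q(n, t) = Σ_{j=0}^3 C(n, j) (q−1)^j.
  j = 0: C(11,0)·(4)^0 = 1·1 = 1.
  j = 1: C(11,1)·(4)^1 = 11·4 = 44.
  j = 2: C(11,2)·(4)^2 = 55·16 = 880.
  j = 3: C(11,3)·(4)^3 = 165·64 = 10560.
  V_q(n, t) = 1 + 44 + 880 + 10560 = 11485.
Step 2: q^n = 5^11 = 48828125.
Step 3: Hamming bound ⌊q^n / V_q(n,t)⌋ = ⌊48828125/11485⌋ = 4251.
Step 4: Compare |C| = 6212 to 4251: violated.
The claimed |C| lies above the Hamming bound, so no 5-ary code of length 11 with d ≥ 7 can have 6212 codewords.


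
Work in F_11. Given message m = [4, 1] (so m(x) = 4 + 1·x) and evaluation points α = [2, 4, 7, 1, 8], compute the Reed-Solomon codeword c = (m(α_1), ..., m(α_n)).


c = [6, 8, 0, 5, 1]

Message polynomial: m(x) = 4 + 1·x (mod 11).
For each evaluation point α_i, compute m(α_i) mod 11:
  α_1 = 2: Horner steps 1 → 6, so m(2) = 6.
  α_2 = 4: Horner steps 1 → 8, so m(4) = 8.
  α_3 = 7: Horner steps 1 → 0, so m(7) = 0.
  α_4 = 1: Horner steps 1 → 5, so m(1) = 5.
  α_5 = 8: Horner steps 1 → 1, so m(8) = 1.
Codeword c = [6, 8, 0, 5, 1] ∈ F_11^5.


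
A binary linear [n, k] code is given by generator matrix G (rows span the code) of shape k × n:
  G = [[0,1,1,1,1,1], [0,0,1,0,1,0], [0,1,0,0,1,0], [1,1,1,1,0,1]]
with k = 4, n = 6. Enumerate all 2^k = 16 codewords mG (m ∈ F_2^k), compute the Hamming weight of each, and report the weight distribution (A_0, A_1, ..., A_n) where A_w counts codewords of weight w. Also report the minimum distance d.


Weight distribution: A_0 = 1, A_2 = 6, A_3 = 4, A_4 = 1, A_5 = 4. Minimum distance d = 2.

Enumerate all 2^4 = 16 messages m ∈ F_2^4.
For each, compute codeword c = mG in F_2^6, then tally its weight.
  m = 0000 → c = 000000, weight = 0.
  m = 1000 → c = 011111, weight = 5.
  m = 0100 → c = 001010, weight = 2.
  m = 1100 → c = 010101, weight = 3.
  m = 0010 → c = 010010, weight = 2.
  m = 1010 → c = 001101, weight = 3.
  m = 0110 → c = 011000, weight = 2.
  m = 1110 → c = 000111, weight = 3.
  m = 0001 → c = 111101, weight = 5.
  m = 1001 → c = 100010, weight = 2.
  m = 0101 → c = 110111, weight = 5.
  m = 1101 → c = 101000, weight = 2.
  m = 0011 → c = 101111, weight = 5.
  m = 1011 → c = 110000, weight = 2.
  m = 0111 → c = 100101, weight = 3.
  m = 1111 → c = 111010, weight = 4.
Tally weights:
  weight 0: 1 codewords.
  weight 2: 6 codewords.
  weight 3: 4 codewords.
  weight 4: 1 codewords.
  weight 5: 4 codewords.
Minimum distance d = smallest w > 0 with A_w > 0 = 2.
Sanity: Σ A_w = 16 = 2^4 = 16 ✓.


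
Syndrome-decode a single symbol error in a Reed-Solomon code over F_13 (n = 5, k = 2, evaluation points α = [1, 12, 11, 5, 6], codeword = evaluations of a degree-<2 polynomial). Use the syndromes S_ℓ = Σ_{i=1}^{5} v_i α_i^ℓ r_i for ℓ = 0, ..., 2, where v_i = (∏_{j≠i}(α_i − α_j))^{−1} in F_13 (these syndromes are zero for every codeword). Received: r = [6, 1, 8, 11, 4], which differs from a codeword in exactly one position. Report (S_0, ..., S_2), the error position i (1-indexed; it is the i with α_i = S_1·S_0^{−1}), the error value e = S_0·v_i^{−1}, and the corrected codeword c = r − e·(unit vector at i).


S = (2, 2, 2), error at position 1, error magnitude e = 6, c = [0, 1, 8, 11, 4].

Step 1: column multipliers v_i = (∏_{j≠i}(α_i − α_j))^{−1} mod 13.
  i = 1 (α = 1): (1−12)(1−11)(1−5)(1−6) = (−11)·(−10)·(−4)·(−5) = 2200 ≡ 3, so v_1 = 3^{−1} = 9 (mod 13).
  i = 2 (α = 12): (12−1)(12−11)(12−5)(12−6) = 11·1·7·6 = 462 ≡ 7, so v_2 = 7^{−1} = 2 (mod 13).
  i = 3 (α = 11): (11−1)(11−12)(11−5)(11−6) = 10·(−1)·6·5 = −300 ≡ 12, so v_3 = 12^{−1} = 12 (mod 13).
  i = 4 (α = 5): (5−1)(5−12)(5−11)(5−6) = 4·(−7)·(−6)·(−1) = −168 ≡ 1, so v_4 = 1^{−1} = 1 (mod 13).
  i = 5 (α = 6): (6−1)(6−12)(6−11)(6−5) = 5·(−6)·(−5)·1 = 150 ≡ 7, so v_5 = 7^{−1} = 2 (mod 13).
  v = [9, 2, 12, 1, 2].
Step 2: syndromes of r = [6, 1, 8, 11, 4] (all sums mod 13).
  S_0 = Σ v_i r_i = 9·6 + 2·1 + 12·8 + 1·11 + 2·4 = 171 ≡ 2.
  S_1 = Σ v_i α_i r_i = 9·1·6 + 2·12·1 + 12·11·8 + 1·5·11 + 2·6·4 = 1237 ≡ 2.
  α_i^2 mod 13 = [1, 1, 4, 12, 10].
  S_2 = Σ v_i α_i^2 r_i = 9·1·6 + 2·1·1 + 12·4·8 + 1·12·11 + 2·10·4 = 652 ≡ 2.
  S = (2, 2, 2) ≠ 0, so r is not a codeword (an error is present).
Step 3: locate the error. For a single error e at position i, S_ℓ = v_i·e·α_i^ℓ, so α_err = S_1/S_0.
  S_0^{−1} = 2^{−1} = 7 (mod 13), so α_err = 2·7 = 14 ≡ 1 = α_1. Error position i = 1.
  Consistency check: S_2/S_1 = 2·7 = 14 ≡ 1 = α_err ✓ (single-error assumption holds).
Step 4: error magnitude e = S_0/v_1 = S_0·∏_{j≠1}(α_1 − α_j) = 2·3 = 6 ≡ 6 (mod 13).
Step 5: correct position 1: c_1 = r_1 − e = 6 − 6 ≡ 0 (mod 13). Hence c = [0, 1, 8, 11, 4].
  Check: interpolating c through the α_i gives m(x) = 7 + 6·x (degree < 2) with m(α_i) = c_i for every i, so c is indeed a codeword.


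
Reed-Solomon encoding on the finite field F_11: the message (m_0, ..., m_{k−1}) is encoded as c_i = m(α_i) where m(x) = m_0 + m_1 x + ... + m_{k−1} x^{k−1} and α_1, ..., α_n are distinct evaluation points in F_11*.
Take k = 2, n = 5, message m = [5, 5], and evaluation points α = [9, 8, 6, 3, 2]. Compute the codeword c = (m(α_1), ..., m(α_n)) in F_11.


c = [6, 1, 2, 9, 4]

Message polynomial: m(x) = 5 + 5·x (mod 11).
For each evaluation point α_i, compute m(α_i) mod 11:
  α_1 = 9: Horner steps 5 → 6, so m(9) = 6.
  α_2 = 8: Horner steps 5 → 1, so m(8) = 1.
  α_3 = 6: Horner steps 5 → 2, so m(6) = 2.
  α_4 = 3: Horner steps 5 → 9, so m(3) = 9.
  α_5 = 2: Horner steps 5 → 4, so m(2) = 4.
Codeword c = [6, 1, 2, 9, 4] ∈ F_11^5.


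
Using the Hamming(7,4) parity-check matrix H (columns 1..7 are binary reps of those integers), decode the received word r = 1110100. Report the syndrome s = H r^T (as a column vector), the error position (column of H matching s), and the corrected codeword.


s = (1, 0, 1)^T, error position = 5, corrected codeword c = 1110000

Compute s = H r^T mod 2 one row at a time:
  s_1 = 0 + 1 + 0 + 0 = 1 ≡ 1 (mod 2).
  s_2 = 1 + 1 + 0 + 0 = 2 ≡ 0 (mod 2).
  s_3 = 1 + 1 + 1 + 0 = 3 ≡ 1 (mod 2).
s = (1, 0, 1)^T — this equals column 5 of H (binary 101), so error is at position 5.
Correct: flip bit 5 of r = 1110100 to get c = 1110000.


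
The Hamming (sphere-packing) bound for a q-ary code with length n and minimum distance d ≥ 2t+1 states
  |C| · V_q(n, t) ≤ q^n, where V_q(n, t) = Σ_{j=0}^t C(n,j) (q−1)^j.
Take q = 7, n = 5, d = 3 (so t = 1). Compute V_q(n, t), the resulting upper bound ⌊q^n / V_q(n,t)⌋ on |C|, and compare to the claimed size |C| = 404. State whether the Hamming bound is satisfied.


V_q(n, t) = 31, q^n = 16807, Hamming bound = 542, |C| = 404 ≤ bound (satisfied).

Step 1: Compute V_q(n, t) = Σ_{j=0}^1 C(n, j) (q−1)^j.
  j = 0: C(5,0)·(6)^0 = 1·1 = 1.
  j = 1: C(5,1)·(6)^1 = 5·6 = 30.
  V_q(n, t) = 1 + 30 = 31.
Step 2: q^n = 7^5 = 16807.
Step 3: Hamming bound ⌊q^n / V_q(n,t)⌋ = ⌊16807/31⌋ = 542.
Step 4: Compare |C| = 404 to 542: satisfied.
The claimed |C| lies below the Hamming bound.


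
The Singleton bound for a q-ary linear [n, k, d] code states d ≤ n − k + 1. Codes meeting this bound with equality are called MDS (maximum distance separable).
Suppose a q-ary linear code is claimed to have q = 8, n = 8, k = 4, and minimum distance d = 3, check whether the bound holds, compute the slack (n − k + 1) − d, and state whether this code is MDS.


Singleton RHS = n − k + 1 = 5, slack = 2, bound satisfied, not MDS.

Singleton bound: d ≤ n − k + 1.
Here n = 8, k = 4, so n − k + 1 = 5.
Given d = 3, check d ≤ 5: YES.
Slack = (n − k + 1) − d = 2.
The code is NOT MDS (slack = 2 > 0).
Description: the claimed parameters are [8, 4, 3]_8; such a code would be non-MDS.


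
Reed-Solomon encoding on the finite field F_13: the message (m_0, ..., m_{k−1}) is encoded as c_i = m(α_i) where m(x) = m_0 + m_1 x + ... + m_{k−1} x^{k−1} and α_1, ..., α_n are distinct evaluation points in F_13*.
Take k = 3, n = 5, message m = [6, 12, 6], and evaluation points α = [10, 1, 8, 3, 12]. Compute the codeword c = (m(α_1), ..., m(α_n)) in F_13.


c = [11, 11, 5, 5, 0]

Message polynomial: m(x) = 6 + 12·x + 6·x^2 (mod 13).
For each evaluation point α_i, compute m(α_i) mod 13:
  α_1 = 10: Horner steps 6 → 7 → 11, so m(10) = 11.
  α_2 = 1: Horner steps 6 → 5 → 11, so m(1) = 11.
  α_3 = 8: Horner steps 6 → 8 → 5, so m(8) = 5.
  α_4 = 3: Horner steps 6 → 4 → 5, so m(3) = 5.
  α_5 = 12: Horner steps 6 → 6 → 0, so m(12) = 0.
Codeword c = [11, 11, 5, 5, 0] ∈ F_13^5.


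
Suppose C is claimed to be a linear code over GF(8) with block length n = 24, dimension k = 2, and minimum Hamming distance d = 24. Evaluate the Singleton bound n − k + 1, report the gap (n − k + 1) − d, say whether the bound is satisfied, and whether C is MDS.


Singleton RHS = n − k + 1 = 23, slack = -1, bound violated (no such code; not MDS).

Singleton bound: d ≤ n − k + 1.
Here n = 24, k = 2, so n − k + 1 = 23.
Given d = 24, check d ≤ 23: NO.
Slack = (n − k + 1) − d = -1.
The slack is negative: d = 24 exceeds n − k + 1 = 23 by 1, so the Singleton bound is violated and no linear [24, 2, 24]_8 code can exist. In particular it is not MDS (MDS requires d = n − k + 1 exactly).
Description: the claimed parameters are [24, 2, 24]_8; such a code would be impossible (violates the Singleton bound).


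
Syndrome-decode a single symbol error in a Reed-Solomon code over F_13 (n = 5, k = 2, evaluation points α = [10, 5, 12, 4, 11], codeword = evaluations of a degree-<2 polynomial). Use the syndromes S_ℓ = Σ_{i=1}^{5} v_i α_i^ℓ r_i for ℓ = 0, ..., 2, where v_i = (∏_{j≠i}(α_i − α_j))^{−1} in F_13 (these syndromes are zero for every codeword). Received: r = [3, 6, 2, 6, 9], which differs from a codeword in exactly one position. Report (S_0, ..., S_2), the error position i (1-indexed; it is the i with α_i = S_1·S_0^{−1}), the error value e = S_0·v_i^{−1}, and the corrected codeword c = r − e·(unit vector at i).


S = (3, 2, 10), error at position 2, error magnitude e = 7, c = [3, 12, 2, 6, 9].

Step 1: column multipliers v_i = (∏_{j≠i}(α_i − α_j))^{−1} mod 13.
  i = 1 (α = 10): (10−5)(10−12)(10−4)(10−11) = 5·(−2)·6·(−1) = 60 ≡ 8, so v_1 = 8^{−1} = 5 (mod 13).
  i = 2 (α = 5): (5−10)(5−12)(5−4)(5−11) = (−5)·(−7)·1·(−6) = −210 ≡ 11, so v_2 = 11^{−1} = 6 (mod 13).
  i = 3 (α = 12): (12−10)(12−5)(12−4)(12−11) = 2·7·8·1 = 112 ≡ 8, so v_3 = 8^{−1} = 5 (mod 13).
  i = 4 (α = 4): (4−10)(4−5)(4−12)(4−11) = (−6)·(−1)·(−8)·(−7) = 336 ≡ 11, so v_4 = 11^{−1} = 6 (mod 13).
  i = 5 (α = 11): (11−10)(11−5)(11−12)(11−4) = 1·6·(−1)·7 = −42 ≡ 10, so v_5 = 10^{−1} = 4 (mod 13).
  v = [5, 6, 5, 6, 4].
Step 2: syndromes of r = [3, 6, 2, 6, 9] (all sums mod 13).
  S_0 = Σ v_i r_i = 5·3 + 6·6 + 5·2 + 6·6 + 4·9 = 133 ≡ 3.
  S_1 = Σ v_i α_i r_i = 5·10·3 + 6·5·6 + 5·12·2 + 6·4·6 + 4·11·9 = 990 ≡ 2.
  α_i^2 mod 13 = [9, 12, 1, 3, 4].
  S_2 = Σ v_i α_i^2 r_i = 5·9·3 + 6·12·6 + 5·1·2 + 6·3·6 + 4·4·9 = 829 ≡ 10.
  S = (3, 2, 10) ≠ 0, so r is not a codeword (an error is present).
Step 3: locate the error. For a single error e at position i, S_ℓ = v_i·e·α_i^ℓ, so α_err = S_1/S_0.
  S_0^{−1} = 3^{−1} = 9 (mod 13), so α_err = 2·9 = 18 ≡ 5 = α_2. Error position i = 2.
  Consistency check: S_2/S_1 = 10·7 = 70 ≡ 5 = α_err ✓ (single-error assumption holds).
Step 4: error magnitude e = S_0/v_2 = S_0·∏_{j≠2}(α_2 − α_j) = 3·11 = 33 ≡ 7 (mod 13).
Step 5: correct position 2: c_2 = r_2 − e = 6 − 7 ≡ 12 (mod 13). Hence c = [3, 12, 2, 6, 9].
  Check: interpolating c through the α_i gives m(x) = 8 + 6·x (degree < 2) with m(α_i) = c_i for every i, so c is indeed a codeword.


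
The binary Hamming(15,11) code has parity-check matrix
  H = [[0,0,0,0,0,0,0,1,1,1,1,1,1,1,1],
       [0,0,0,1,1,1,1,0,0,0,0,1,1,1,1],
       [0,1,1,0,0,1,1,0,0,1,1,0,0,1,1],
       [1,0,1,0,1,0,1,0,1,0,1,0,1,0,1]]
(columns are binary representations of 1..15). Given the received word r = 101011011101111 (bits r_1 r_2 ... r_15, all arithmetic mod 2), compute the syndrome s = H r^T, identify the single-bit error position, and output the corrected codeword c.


s = (1, 0, 1, 0)^T, error position = 10, corrected codeword c = 101011011001111

Compute s = H r^T mod 2 one row at a time:
  s_1 = 1 + 1 + 1 + 0 + 1 + 1 + 1 + 1 = 7 ≡ 1 (mod 2).
  s_2 = 0 + 1 + 1 + 0 + 1 + 1 + 1 + 1 = 6 ≡ 0 (mod 2).
  s_3 = 0 + 1 + 1 + 0 + 1 + 0 + 1 + 1 = 5 ≡ 1 (mod 2).
  s_4 = 1 + 1 + 1 + 0 + 1 + 0 + 1 + 1 = 6 ≡ 0 (mod 2).
s = (1, 0, 1, 0)^T — this equals column 10 of H (binary 1010), so error is at position 10.
Correct: flip bit 10 of r = 101011011101111 to get c = 101011011001111.


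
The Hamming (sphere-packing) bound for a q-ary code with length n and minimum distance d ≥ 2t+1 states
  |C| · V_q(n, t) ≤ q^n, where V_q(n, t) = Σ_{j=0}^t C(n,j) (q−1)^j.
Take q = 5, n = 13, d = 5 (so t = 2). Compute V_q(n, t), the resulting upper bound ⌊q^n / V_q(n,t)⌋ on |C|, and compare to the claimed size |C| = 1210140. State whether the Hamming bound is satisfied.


V_q(n, t) = 1301, q^n = 1220703125, Hamming bound = 938280, |C| = 1210140 > bound (violated).

Step 1: Compute V_q(n, t) = Σ_{j=0}^2 C(n, j) (q−1)^j.
  j = 0: C(13,0)·(4)^0 = 1·1 = 1.
  j = 1: C(13,1)·(4)^1 = 13·4 = 52.
  j = 2: C(13,2)·(4)^2 = 78·16 = 1248.
  V_q(n, t) = 1 + 52 + 1248 = 1301.
Step 2: q^n = 5^13 = 1220703125.
Step 3: Hamming bound ⌊q^n / V_q(n,t)⌋ = ⌊1220703125/1301⌋ = 938280.
Step 4: Compare |C| = 1210140 to 938280: violated.
The claimed |C| lies above the Hamming bound, so no 5-ary code of length 13 with d ≥ 5 can have 1210140 codewords.


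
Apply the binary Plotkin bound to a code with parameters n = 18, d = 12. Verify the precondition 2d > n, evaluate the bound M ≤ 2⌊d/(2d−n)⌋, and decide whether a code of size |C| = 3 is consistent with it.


Plotkin bound M ≤ 4; given |C| = 3 ≤ bound (satisfied).

Check applicability: 2d = 24, n = 18.
2d − n = 6 > 0, so Plotkin applies.
Compute d/(2d−n) = 12/6 ≈ 2.0000.
⌊d/(2d−n)⌋ = 2.
Plotkin bound: M ≤ 2·2 = 4.
Given |C| = 3, check: satisfied.
This |C| is below the Plotkin bound.


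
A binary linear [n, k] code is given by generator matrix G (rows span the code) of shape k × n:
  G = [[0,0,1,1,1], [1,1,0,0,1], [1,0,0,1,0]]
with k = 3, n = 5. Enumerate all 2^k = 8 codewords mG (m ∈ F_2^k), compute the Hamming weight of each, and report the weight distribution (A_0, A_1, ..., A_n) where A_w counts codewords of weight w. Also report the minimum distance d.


Weight distribution: A_0 = 1, A_2 = 2, A_3 = 4, A_4 = 1. Minimum distance d = 2.

Enumerate all 2^3 = 8 messages m ∈ F_2^3.
For each, compute codeword c = mG in F_2^5, then tally its weight.
  m = 000 → c = 00000, weight = 0.
  m = 100 → c = 00111, weight = 3.
  m = 010 → c = 11001, weight = 3.
  m = 110 → c = 11110, weight = 4.
  m = 001 → c = 10010, weight = 2.
  m = 101 → c = 10101, weight = 3.
  m = 011 → c = 01011, weight = 3.
  m = 111 → c = 01100, weight = 2.
Tally weights:
  weight 0: 1 codewords.
  weight 2: 2 codewords.
  weight 3: 4 codewords.
  weight 4: 1 codewords.
Minimum distance d = smallest w > 0 with A_w > 0 = 2.
Sanity: Σ A_w = 8 = 2^3 = 8 ✓.


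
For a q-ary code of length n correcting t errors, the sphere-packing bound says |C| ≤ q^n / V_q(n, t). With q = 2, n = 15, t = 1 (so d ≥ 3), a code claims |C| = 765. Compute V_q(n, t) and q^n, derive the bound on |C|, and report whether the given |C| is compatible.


V_q(n, t) = 16, q^n = 32768, Hamming bound = 2048, |C| = 765 ≤ bound (satisfied).

Step 1: Compute V_q(n, t) = Σ_{j=0}^1 C(n, j) (q−1)^j.
  j = 0: C(15,0)·(1)^0 = 1·1 = 1.
  j = 1: C(15,1)·(1)^1 = 15·1 = 15.
  V_q(n, t) = 1 + 15 = 16.
Step 2: q^n = 2^15 = 32768.
Step 3: Hamming bound ⌊q^n / V_q(n,t)⌋ = ⌊32768/16⌋ = 2048.
Step 4: Compare |C| = 765 to 2048: satisfied.
The claimed |C| lies below the Hamming bound.


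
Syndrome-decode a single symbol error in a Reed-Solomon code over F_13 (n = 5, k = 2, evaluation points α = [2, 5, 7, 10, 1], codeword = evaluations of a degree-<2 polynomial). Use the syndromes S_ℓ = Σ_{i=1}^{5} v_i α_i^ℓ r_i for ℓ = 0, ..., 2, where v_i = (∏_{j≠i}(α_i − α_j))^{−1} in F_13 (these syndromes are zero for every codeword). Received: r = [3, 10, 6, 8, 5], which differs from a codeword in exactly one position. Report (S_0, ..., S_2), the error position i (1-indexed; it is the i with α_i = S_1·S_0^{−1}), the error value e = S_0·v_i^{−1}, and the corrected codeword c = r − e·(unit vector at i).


S = (8, 2, 7), error at position 4, error magnitude e = 8, c = [3, 10, 6, 0, 5].

Step 1: column multipliers v_i = (∏_{j≠i}(α_i − α_j))^{−1} mod 13.
  i = 1 (α = 2): (2−5)(2−7)(2−10)(2−1) = (−3)·(−5)·(−8)·1 = −120 ≡ 10, so v_1 = 10^{−1} = 4 (mod 13).
  i = 2 (α = 5): (5−2)(5−7)(5−10)(5−1) = 3·(−2)·(−5)·4 = 120 ≡ 3, so v_2 = 3^{−1} = 9 (mod 13).
  i = 3 (α = 7): (7−2)(7−5)(7−10)(7−1) = 5·2·(−3)·6 = −180 ≡ 2, so v_3 = 2^{−1} = 7 (mod 13).
  i = 4 (α = 10): (10−2)(10−5)(10−7)(10−1) = 8·5·3·9 = 1080 ≡ 1, so v_4 = 1^{−1} = 1 (mod 13).
  i = 5 (α = 1): (1−2)(1−5)(1−7)(1−10) = (−1)·(−4)·(−6)·(−9) = 216 ≡ 8, so v_5 = 8^{−1} = 5 (mod 13).
  v = [4, 9, 7, 1, 5].
Step 2: syndromes of r = [3, 10, 6, 8, 5] (all sums mod 13).
  S_0 = Σ v_i r_i = 4·3 + 9·10 + 7·6 + 1·8 + 5·5 = 177 ≡ 8.
  S_1 = Σ v_i α_i r_i = 4·2·3 + 9·5·10 + 7·7·6 + 1·10·8 + 5·1·5 = 873 ≡ 2.
  α_i^2 mod 13 = [4, 12, 10, 9, 1].
  S_2 = Σ v_i α_i^2 r_i = 4·4·3 + 9·12·10 + 7·10·6 + 1·9·8 + 5·1·5 = 1645 ≡ 7.
  S = (8, 2, 7) ≠ 0, so r is not a codeword (an error is present).
Step 3: locate the error. For a single error e at position i, S_ℓ = v_i·e·α_i^ℓ, so α_err = S_1/S_0.
  S_0^{−1} = 8^{−1} = 5 (mod 13), so α_err = 2·5 = 10 ≡ 10 = α_4. Error position i = 4.
  Consistency check: S_2/S_1 = 7·7 = 49 ≡ 10 = α_err ✓ (single-error assumption holds).
Step 4: error magnitude e = S_0/v_4 = S_0·∏_{j≠4}(α_4 − α_j) = 8·1 = 8 ≡ 8 (mod 13).
Step 5: correct position 4: c_4 = r_4 − e = 8 − 8 ≡ 0 (mod 13). Hence c = [3, 10, 6, 0, 5].
  Check: interpolating c through the α_i gives m(x) = 7 + 11·x (degree < 2) with m(α_i) = c_i for every i, so c is indeed a codeword.


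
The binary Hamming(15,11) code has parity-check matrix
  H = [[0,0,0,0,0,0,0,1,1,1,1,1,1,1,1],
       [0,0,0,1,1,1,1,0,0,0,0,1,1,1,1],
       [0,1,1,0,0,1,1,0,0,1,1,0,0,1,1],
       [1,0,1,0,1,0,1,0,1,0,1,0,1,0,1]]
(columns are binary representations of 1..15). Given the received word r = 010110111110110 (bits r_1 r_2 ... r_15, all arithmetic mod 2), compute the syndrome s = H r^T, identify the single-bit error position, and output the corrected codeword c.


s = (0, 1, 1, 1)^T, error position = 7, corrected codeword c = 010110011110110

Compute s = H r^T mod 2 one row at a time:
  s_1 = 1 + 1 + 1 + 1 + 0 + 1 + 1 + 0 = 6 ≡ 0 (mod 2).
  s_2 = 1 + 1 + 0 + 1 + 0 + 1 + 1 + 0 = 5 ≡ 1 (mod 2).
  s_3 = 1 + 0 + 0 + 1 + 1 + 1 + 1 + 0 = 5 ≡ 1 (mod 2).
  s_4 = 0 + 0 + 1 + 1 + 1 + 1 + 1 + 0 = 5 ≡ 1 (mod 2).
s = (0, 1, 1, 1)^T — this equals column 7 of H (binary 0111), so error is at position 7.
Correct: flip bit 7 of r = 010110111110110 to get c = 010110011110110.
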